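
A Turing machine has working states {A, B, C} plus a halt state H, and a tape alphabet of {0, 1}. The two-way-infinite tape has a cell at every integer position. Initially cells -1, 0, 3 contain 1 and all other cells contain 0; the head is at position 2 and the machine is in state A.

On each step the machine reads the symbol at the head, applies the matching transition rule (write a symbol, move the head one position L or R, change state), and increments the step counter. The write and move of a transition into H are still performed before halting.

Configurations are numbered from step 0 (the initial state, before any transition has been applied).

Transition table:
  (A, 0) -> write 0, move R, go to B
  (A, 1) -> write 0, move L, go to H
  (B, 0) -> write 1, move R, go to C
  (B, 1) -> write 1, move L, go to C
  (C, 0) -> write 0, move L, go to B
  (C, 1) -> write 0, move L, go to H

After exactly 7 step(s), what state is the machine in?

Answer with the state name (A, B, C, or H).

Step 1: in state A at pos 2, read 0 -> (A,0)->write 0,move R,goto B. Now: state=B, head=3, tape[-2..4]=0110010 (head:      ^)
Step 2: in state B at pos 3, read 1 -> (B,1)->write 1,move L,goto C. Now: state=C, head=2, tape[-2..4]=0110010 (head:     ^)
Step 3: in state C at pos 2, read 0 -> (C,0)->write 0,move L,goto B. Now: state=B, head=1, tape[-2..4]=0110010 (head:    ^)
Step 4: in state B at pos 1, read 0 -> (B,0)->write 1,move R,goto C. Now: state=C, head=2, tape[-2..4]=0111010 (head:     ^)
Step 5: in state C at pos 2, read 0 -> (C,0)->write 0,move L,goto B. Now: state=B, head=1, tape[-2..4]=0111010 (head:    ^)
Step 6: in state B at pos 1, read 1 -> (B,1)->write 1,move L,goto C. Now: state=C, head=0, tape[-2..4]=0111010 (head:   ^)
Step 7: in state C at pos 0, read 1 -> (C,1)->write 0,move L,goto H. Now: state=H, head=-1, tape[-2..4]=0101010 (head:  ^)

Answer: H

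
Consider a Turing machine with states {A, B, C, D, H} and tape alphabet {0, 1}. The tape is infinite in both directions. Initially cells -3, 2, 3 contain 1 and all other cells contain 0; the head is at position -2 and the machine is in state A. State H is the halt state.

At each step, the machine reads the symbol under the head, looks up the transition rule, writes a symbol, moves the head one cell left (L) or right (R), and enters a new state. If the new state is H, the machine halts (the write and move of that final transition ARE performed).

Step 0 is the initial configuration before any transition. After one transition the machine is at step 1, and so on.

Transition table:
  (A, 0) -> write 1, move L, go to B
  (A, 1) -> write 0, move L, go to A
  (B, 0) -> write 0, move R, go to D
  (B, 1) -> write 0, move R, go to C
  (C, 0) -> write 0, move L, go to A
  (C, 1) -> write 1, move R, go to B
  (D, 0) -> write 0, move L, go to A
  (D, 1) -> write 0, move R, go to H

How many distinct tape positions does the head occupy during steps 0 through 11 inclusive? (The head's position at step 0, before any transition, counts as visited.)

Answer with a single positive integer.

Answer: 5

Derivation:
Step 1: in state A at pos -2, read 0 -> (A,0)->write 1,move L,goto B. Now: state=B, head=-3, tape[-4..4]=011000110 (head:  ^)
Step 2: in state B at pos -3, read 1 -> (B,1)->write 0,move R,goto C. Now: state=C, head=-2, tape[-4..4]=001000110 (head:   ^)
Step 3: in state C at pos -2, read 1 -> (C,1)->write 1,move R,goto B. Now: state=B, head=-1, tape[-4..4]=001000110 (head:    ^)
Step 4: in state B at pos -1, read 0 -> (B,0)->write 0,move R,goto D. Now: state=D, head=0, tape[-4..4]=001000110 (head:     ^)
Step 5: in state D at pos 0, read 0 -> (D,0)->write 0,move L,goto A. Now: state=A, head=-1, tape[-4..4]=001000110 (head:    ^)
Step 6: in state A at pos -1, read 0 -> (A,0)->write 1,move L,goto B. Now: state=B, head=-2, tape[-4..4]=001100110 (head:   ^)
Step 7: in state B at pos -2, read 1 -> (B,1)->write 0,move R,goto C. Now: state=C, head=-1, tape[-4..4]=000100110 (head:    ^)
Step 8: in state C at pos -1, read 1 -> (C,1)->write 1,move R,goto B. Now: state=B, head=0, tape[-4..4]=000100110 (head:     ^)
Step 9: in state B at pos 0, read 0 -> (B,0)->write 0,move R,goto D. Now: state=D, head=1, tape[-4..4]=000100110 (head:      ^)
Step 10: in state D at pos 1, read 0 -> (D,0)->write 0,move L,goto A. Now: state=A, head=0, tape[-4..4]=000100110 (head:     ^)
Step 11: in state A at pos 0, read 0 -> (A,0)->write 1,move L,goto B. Now: state=B, head=-1, tape[-4..4]=000110110 (head:    ^)
Head positions at steps 0..11: starting at -2, distinct positions visited = {-3, -2, -1, 0, 1} -> 5 position(s)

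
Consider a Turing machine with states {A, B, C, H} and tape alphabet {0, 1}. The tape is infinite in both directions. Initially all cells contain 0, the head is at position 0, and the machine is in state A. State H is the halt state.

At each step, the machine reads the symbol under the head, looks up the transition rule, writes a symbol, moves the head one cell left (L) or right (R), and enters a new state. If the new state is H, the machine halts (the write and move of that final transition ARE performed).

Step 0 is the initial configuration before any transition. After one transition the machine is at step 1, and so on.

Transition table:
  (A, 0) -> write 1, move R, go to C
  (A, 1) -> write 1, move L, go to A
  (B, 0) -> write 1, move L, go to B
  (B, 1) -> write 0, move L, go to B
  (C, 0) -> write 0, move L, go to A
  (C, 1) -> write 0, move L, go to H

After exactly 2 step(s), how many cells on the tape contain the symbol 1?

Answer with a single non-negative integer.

Answer: 1

Derivation:
Step 1: in state A at pos 0, read 0 -> (A,0)->write 1,move R,goto C. Now: state=C, head=1, tape[-1..2]=0100 (head:   ^)
Step 2: in state C at pos 1, read 0 -> (C,0)->write 0,move L,goto A. Now: state=A, head=0, tape[-1..2]=0100 (head:  ^)
Cells containing 1 after step 2: {0} -> 1 cell(s)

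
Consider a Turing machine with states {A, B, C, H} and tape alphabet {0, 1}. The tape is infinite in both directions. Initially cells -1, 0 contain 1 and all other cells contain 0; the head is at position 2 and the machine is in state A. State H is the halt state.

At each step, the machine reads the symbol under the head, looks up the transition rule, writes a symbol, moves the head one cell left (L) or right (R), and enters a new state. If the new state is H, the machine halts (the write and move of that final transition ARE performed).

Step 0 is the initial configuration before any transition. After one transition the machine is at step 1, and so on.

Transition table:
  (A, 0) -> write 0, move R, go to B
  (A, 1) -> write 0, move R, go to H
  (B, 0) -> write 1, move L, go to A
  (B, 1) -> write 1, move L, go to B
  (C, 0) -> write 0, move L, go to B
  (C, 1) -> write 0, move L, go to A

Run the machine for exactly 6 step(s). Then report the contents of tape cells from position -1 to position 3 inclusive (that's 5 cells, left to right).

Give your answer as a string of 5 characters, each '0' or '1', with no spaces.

Step 1: in state A at pos 2, read 0 -> (A,0)->write 0,move R,goto B. Now: state=B, head=3, tape[-2..4]=0110000 (head:      ^)
Step 2: in state B at pos 3, read 0 -> (B,0)->write 1,move L,goto A. Now: state=A, head=2, tape[-2..4]=0110010 (head:     ^)
Step 3: in state A at pos 2, read 0 -> (A,0)->write 0,move R,goto B. Now: state=B, head=3, tape[-2..4]=0110010 (head:      ^)
Step 4: in state B at pos 3, read 1 -> (B,1)->write 1,move L,goto B. Now: state=B, head=2, tape[-2..4]=0110010 (head:     ^)
Step 5: in state B at pos 2, read 0 -> (B,0)->write 1,move L,goto A. Now: state=A, head=1, tape[-2..4]=0110110 (head:    ^)
Step 6: in state A at pos 1, read 0 -> (A,0)->write 0,move R,goto B. Now: state=B, head=2, tape[-2..4]=0110110 (head:     ^)

Answer: 11011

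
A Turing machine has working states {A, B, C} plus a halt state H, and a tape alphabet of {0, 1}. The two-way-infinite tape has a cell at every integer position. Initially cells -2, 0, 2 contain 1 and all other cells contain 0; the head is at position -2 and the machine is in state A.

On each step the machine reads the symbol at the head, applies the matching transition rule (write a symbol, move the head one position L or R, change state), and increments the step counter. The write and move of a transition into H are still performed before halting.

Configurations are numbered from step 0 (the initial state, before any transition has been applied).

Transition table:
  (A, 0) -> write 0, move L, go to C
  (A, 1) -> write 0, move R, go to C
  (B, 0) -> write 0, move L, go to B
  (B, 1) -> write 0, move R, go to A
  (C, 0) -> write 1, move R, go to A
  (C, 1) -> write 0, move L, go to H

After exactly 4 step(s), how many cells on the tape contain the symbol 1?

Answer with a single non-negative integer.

Answer: 3

Derivation:
Step 1: in state A at pos -2, read 1 -> (A,1)->write 0,move R,goto C. Now: state=C, head=-1, tape[-3..3]=0001010 (head:   ^)
Step 2: in state C at pos -1, read 0 -> (C,0)->write 1,move R,goto A. Now: state=A, head=0, tape[-3..3]=0011010 (head:    ^)
Step 3: in state A at pos 0, read 1 -> (A,1)->write 0,move R,goto C. Now: state=C, head=1, tape[-3..3]=0010010 (head:     ^)
Step 4: in state C at pos 1, read 0 -> (C,0)->write 1,move R,goto A. Now: state=A, head=2, tape[-3..3]=0010110 (head:      ^)
Cells containing 1 after step 4: {-1, 1, 2} -> 3 cell(s)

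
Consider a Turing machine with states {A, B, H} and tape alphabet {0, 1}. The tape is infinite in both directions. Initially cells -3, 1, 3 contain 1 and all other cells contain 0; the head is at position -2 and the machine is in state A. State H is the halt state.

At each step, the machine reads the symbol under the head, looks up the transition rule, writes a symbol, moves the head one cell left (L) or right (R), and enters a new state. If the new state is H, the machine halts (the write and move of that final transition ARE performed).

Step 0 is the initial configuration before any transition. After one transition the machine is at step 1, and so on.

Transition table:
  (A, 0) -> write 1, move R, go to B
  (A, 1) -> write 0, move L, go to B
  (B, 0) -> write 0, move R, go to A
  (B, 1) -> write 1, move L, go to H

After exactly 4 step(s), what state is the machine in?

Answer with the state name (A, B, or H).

Step 1: in state A at pos -2, read 0 -> (A,0)->write 1,move R,goto B. Now: state=B, head=-1, tape[-4..4]=011001010 (head:    ^)
Step 2: in state B at pos -1, read 0 -> (B,0)->write 0,move R,goto A. Now: state=A, head=0, tape[-4..4]=011001010 (head:     ^)
Step 3: in state A at pos 0, read 0 -> (A,0)->write 1,move R,goto B. Now: state=B, head=1, tape[-4..4]=011011010 (head:      ^)
Step 4: in state B at pos 1, read 1 -> (B,1)->write 1,move L,goto H. Now: state=H, head=0, tape[-4..4]=011011010 (head:     ^)

Answer: H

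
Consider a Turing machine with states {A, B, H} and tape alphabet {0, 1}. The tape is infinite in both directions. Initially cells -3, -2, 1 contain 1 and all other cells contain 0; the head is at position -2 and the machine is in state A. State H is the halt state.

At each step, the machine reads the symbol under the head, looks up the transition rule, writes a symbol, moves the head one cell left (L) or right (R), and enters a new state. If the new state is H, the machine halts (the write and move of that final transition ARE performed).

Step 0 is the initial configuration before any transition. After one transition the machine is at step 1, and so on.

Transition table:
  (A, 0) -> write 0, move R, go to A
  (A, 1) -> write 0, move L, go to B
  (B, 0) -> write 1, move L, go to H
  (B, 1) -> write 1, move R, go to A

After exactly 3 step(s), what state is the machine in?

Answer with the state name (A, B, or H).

Answer: A

Derivation:
Step 1: in state A at pos -2, read 1 -> (A,1)->write 0,move L,goto B. Now: state=B, head=-3, tape[-4..2]=0100010 (head:  ^)
Step 2: in state B at pos -3, read 1 -> (B,1)->write 1,move R,goto A. Now: state=A, head=-2, tape[-4..2]=0100010 (head:   ^)
Step 3: in state A at pos -2, read 0 -> (A,0)->write 0,move R,goto A. Now: state=A, head=-1, tape[-4..2]=0100010 (head:    ^)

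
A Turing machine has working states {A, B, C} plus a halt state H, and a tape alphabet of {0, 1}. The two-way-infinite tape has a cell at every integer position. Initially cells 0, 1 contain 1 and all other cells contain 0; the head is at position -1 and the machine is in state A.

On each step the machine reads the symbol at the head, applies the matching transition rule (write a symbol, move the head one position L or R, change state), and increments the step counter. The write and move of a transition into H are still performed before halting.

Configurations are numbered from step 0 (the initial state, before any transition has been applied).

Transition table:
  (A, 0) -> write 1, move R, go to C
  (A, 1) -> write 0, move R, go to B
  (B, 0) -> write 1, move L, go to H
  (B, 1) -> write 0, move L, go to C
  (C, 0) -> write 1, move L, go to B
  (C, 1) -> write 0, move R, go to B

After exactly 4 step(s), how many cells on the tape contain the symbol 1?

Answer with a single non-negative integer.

Answer: 2

Derivation:
Step 1: in state A at pos -1, read 0 -> (A,0)->write 1,move R,goto C. Now: state=C, head=0, tape[-2..2]=01110 (head:   ^)
Step 2: in state C at pos 0, read 1 -> (C,1)->write 0,move R,goto B. Now: state=B, head=1, tape[-2..2]=01010 (head:    ^)
Step 3: in state B at pos 1, read 1 -> (B,1)->write 0,move L,goto C. Now: state=C, head=0, tape[-2..2]=01000 (head:   ^)
Step 4: in state C at pos 0, read 0 -> (C,0)->write 1,move L,goto B. Now: state=B, head=-1, tape[-2..2]=01100 (head:  ^)
Cells containing 1 after step 4: {-1, 0} -> 2 cell(s)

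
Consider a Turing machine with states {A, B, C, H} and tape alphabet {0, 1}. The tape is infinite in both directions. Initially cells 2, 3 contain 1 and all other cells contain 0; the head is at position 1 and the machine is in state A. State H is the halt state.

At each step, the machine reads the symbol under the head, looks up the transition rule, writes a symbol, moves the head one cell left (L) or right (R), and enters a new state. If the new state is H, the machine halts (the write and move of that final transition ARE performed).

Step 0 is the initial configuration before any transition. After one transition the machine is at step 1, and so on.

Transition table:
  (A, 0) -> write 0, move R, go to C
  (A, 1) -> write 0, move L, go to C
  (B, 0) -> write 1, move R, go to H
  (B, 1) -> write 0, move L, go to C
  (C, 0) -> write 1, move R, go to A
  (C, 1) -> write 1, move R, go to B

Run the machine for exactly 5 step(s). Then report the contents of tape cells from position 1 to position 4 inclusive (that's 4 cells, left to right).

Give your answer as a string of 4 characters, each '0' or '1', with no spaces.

Step 1: in state A at pos 1, read 0 -> (A,0)->write 0,move R,goto C. Now: state=C, head=2, tape[0..4]=00110 (head:   ^)
Step 2: in state C at pos 2, read 1 -> (C,1)->write 1,move R,goto B. Now: state=B, head=3, tape[0..4]=00110 (head:    ^)
Step 3: in state B at pos 3, read 1 -> (B,1)->write 0,move L,goto C. Now: state=C, head=2, tape[0..4]=00100 (head:   ^)
Step 4: in state C at pos 2, read 1 -> (C,1)->write 1,move R,goto B. Now: state=B, head=3, tape[0..4]=00100 (head:    ^)
Step 5: in state B at pos 3, read 0 -> (B,0)->write 1,move R,goto H. Now: state=H, head=4, tape[0..5]=001100 (head:     ^)

Answer: 0110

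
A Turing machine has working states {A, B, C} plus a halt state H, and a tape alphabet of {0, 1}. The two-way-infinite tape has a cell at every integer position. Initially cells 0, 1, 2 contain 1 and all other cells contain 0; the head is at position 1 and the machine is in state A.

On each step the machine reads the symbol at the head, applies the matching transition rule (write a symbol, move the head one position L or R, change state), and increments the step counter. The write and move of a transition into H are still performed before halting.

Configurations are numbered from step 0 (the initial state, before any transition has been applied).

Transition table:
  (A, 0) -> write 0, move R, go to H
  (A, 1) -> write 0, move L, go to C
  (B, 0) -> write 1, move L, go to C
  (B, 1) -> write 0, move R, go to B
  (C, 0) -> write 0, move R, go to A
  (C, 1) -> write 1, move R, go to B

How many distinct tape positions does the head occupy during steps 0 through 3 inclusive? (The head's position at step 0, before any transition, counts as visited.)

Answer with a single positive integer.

Answer: 2

Derivation:
Step 1: in state A at pos 1, read 1 -> (A,1)->write 0,move L,goto C. Now: state=C, head=0, tape[-1..3]=01010 (head:  ^)
Step 2: in state C at pos 0, read 1 -> (C,1)->write 1,move R,goto B. Now: state=B, head=1, tape[-1..3]=01010 (head:   ^)
Step 3: in state B at pos 1, read 0 -> (B,0)->write 1,move L,goto C. Now: state=C, head=0, tape[-1..3]=01110 (head:  ^)
Head positions at steps 0..3: starting at 1, distinct positions visited = {0, 1} -> 2 position(s)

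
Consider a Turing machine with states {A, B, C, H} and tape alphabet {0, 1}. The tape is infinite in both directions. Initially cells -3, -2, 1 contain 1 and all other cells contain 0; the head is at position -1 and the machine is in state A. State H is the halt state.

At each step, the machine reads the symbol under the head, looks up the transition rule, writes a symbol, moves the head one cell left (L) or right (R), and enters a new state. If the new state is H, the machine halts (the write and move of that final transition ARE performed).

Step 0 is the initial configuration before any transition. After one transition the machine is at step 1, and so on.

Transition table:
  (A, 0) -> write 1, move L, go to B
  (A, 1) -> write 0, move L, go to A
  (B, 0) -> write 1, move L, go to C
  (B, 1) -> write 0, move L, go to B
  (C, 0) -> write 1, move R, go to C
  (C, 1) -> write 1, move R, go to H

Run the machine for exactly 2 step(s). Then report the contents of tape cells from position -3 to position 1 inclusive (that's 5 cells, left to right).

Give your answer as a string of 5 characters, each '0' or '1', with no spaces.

Step 1: in state A at pos -1, read 0 -> (A,0)->write 1,move L,goto B. Now: state=B, head=-2, tape[-4..2]=0111010 (head:   ^)
Step 2: in state B at pos -2, read 1 -> (B,1)->write 0,move L,goto B. Now: state=B, head=-3, tape[-4..2]=0101010 (head:  ^)

Answer: 10101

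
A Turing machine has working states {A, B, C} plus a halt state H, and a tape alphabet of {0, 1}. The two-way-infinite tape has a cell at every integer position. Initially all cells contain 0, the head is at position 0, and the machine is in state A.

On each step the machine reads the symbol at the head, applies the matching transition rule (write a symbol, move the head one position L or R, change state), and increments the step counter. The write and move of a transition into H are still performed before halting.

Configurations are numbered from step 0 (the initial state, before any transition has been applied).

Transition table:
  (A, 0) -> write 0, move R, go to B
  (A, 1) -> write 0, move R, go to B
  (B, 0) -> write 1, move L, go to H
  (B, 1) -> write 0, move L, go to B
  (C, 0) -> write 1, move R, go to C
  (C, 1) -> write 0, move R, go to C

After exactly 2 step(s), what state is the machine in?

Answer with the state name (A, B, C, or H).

Step 1: in state A at pos 0, read 0 -> (A,0)->write 0,move R,goto B. Now: state=B, head=1, tape[-1..2]=0000 (head:   ^)
Step 2: in state B at pos 1, read 0 -> (B,0)->write 1,move L,goto H. Now: state=H, head=0, tape[-1..2]=0010 (head:  ^)

Answer: H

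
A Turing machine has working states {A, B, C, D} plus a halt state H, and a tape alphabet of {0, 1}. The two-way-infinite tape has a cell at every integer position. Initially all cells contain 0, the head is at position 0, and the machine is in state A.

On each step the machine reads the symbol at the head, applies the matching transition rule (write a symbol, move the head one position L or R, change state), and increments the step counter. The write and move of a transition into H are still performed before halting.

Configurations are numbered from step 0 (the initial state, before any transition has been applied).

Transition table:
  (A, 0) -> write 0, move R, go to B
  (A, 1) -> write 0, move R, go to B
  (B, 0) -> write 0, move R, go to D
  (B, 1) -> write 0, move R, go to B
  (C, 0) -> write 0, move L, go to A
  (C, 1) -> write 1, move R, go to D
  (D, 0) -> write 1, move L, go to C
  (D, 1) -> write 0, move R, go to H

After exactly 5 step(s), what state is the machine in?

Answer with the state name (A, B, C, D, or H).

Answer: B

Derivation:
Step 1: in state A at pos 0, read 0 -> (A,0)->write 0,move R,goto B. Now: state=B, head=1, tape[-1..2]=0000 (head:   ^)
Step 2: in state B at pos 1, read 0 -> (B,0)->write 0,move R,goto D. Now: state=D, head=2, tape[-1..3]=00000 (head:    ^)
Step 3: in state D at pos 2, read 0 -> (D,0)->write 1,move L,goto C. Now: state=C, head=1, tape[-1..3]=00010 (head:   ^)
Step 4: in state C at pos 1, read 0 -> (C,0)->write 0,move L,goto A. Now: state=A, head=0, tape[-1..3]=00010 (head:  ^)
Step 5: in state A at pos 0, read 0 -> (A,0)->write 0,move R,goto B. Now: state=B, head=1, tape[-1..3]=00010 (head:   ^)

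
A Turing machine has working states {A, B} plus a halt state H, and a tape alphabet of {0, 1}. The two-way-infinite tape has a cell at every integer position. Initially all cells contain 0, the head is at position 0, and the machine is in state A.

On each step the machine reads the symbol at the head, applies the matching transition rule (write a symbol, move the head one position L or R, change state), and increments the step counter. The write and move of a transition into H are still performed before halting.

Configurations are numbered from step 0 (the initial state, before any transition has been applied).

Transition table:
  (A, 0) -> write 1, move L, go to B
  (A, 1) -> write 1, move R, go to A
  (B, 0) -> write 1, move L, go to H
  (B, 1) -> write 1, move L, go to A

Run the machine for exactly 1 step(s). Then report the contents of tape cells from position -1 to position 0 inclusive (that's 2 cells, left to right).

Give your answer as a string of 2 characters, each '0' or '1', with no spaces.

Step 1: in state A at pos 0, read 0 -> (A,0)->write 1,move L,goto B. Now: state=B, head=-1, tape[-2..1]=0010 (head:  ^)

Answer: 01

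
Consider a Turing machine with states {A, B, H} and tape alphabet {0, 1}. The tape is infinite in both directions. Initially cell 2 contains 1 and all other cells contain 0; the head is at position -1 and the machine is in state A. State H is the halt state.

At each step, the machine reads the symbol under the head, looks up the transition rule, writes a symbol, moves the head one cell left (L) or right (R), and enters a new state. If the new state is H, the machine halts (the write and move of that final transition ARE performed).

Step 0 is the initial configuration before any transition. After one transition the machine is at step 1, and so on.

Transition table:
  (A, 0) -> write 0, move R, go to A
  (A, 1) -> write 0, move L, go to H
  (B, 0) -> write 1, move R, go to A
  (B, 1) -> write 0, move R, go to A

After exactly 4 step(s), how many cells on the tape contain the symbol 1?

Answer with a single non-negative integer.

Answer: 0

Derivation:
Step 1: in state A at pos -1, read 0 -> (A,0)->write 0,move R,goto A. Now: state=A, head=0, tape[-2..3]=000010 (head:   ^)
Step 2: in state A at pos 0, read 0 -> (A,0)->write 0,move R,goto A. Now: state=A, head=1, tape[-2..3]=000010 (head:    ^)
Step 3: in state A at pos 1, read 0 -> (A,0)->write 0,move R,goto A. Now: state=A, head=2, tape[-2..3]=000010 (head:     ^)
Step 4: in state A at pos 2, read 1 -> (A,1)->write 0,move L,goto H. Now: state=H, head=1, tape[-2..3]=000000 (head:    ^)
No cell contains 1 after step 4 -> 0 cell(s)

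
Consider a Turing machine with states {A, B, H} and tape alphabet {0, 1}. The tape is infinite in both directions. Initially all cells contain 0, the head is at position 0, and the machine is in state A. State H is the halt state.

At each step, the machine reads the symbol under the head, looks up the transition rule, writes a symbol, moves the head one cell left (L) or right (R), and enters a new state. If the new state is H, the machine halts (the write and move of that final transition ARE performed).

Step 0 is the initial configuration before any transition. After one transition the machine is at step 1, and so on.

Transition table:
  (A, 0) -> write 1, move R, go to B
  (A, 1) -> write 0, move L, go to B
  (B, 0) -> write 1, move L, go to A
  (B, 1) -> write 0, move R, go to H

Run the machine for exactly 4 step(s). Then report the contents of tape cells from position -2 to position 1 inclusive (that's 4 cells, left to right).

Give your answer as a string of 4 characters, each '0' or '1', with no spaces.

Answer: 0101

Derivation:
Step 1: in state A at pos 0, read 0 -> (A,0)->write 1,move R,goto B. Now: state=B, head=1, tape[-1..2]=0100 (head:   ^)
Step 2: in state B at pos 1, read 0 -> (B,0)->write 1,move L,goto A. Now: state=A, head=0, tape[-1..2]=0110 (head:  ^)
Step 3: in state A at pos 0, read 1 -> (A,1)->write 0,move L,goto B. Now: state=B, head=-1, tape[-2..2]=00010 (head:  ^)
Step 4: in state B at pos -1, read 0 -> (B,0)->write 1,move L,goto A. Now: state=A, head=-2, tape[-3..2]=001010 (head:  ^)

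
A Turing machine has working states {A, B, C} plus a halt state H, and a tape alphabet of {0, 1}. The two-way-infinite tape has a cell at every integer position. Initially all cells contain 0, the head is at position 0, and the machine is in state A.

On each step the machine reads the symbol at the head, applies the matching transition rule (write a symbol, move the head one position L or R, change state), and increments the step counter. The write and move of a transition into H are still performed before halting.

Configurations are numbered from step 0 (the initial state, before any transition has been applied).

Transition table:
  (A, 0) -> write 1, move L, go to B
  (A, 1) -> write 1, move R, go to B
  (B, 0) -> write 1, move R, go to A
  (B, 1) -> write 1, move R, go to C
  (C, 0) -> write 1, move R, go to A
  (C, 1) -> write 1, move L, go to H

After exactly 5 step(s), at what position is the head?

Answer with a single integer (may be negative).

Answer: 1

Derivation:
Step 1: in state A at pos 0, read 0 -> (A,0)->write 1,move L,goto B. Now: state=B, head=-1, tape[-2..1]=0010 (head:  ^)
Step 2: in state B at pos -1, read 0 -> (B,0)->write 1,move R,goto A. Now: state=A, head=0, tape[-2..1]=0110 (head:   ^)
Step 3: in state A at pos 0, read 1 -> (A,1)->write 1,move R,goto B. Now: state=B, head=1, tape[-2..2]=01100 (head:    ^)
Step 4: in state B at pos 1, read 0 -> (B,0)->write 1,move R,goto A. Now: state=A, head=2, tape[-2..3]=011100 (head:     ^)
Step 5: in state A at pos 2, read 0 -> (A,0)->write 1,move L,goto B. Now: state=B, head=1, tape[-2..3]=011110 (head:    ^)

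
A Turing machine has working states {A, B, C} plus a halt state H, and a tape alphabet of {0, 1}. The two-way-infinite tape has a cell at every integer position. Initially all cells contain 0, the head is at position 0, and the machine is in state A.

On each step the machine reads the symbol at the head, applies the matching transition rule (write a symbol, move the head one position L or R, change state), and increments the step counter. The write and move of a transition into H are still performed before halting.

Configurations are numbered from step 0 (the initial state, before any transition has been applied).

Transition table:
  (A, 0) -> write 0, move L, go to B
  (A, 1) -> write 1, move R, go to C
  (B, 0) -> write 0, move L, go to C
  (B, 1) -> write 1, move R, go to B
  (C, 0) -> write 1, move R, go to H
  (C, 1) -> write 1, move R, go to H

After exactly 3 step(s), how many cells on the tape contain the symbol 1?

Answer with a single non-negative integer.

Answer: 1

Derivation:
Step 1: in state A at pos 0, read 0 -> (A,0)->write 0,move L,goto B. Now: state=B, head=-1, tape[-2..1]=0000 (head:  ^)
Step 2: in state B at pos -1, read 0 -> (B,0)->write 0,move L,goto C. Now: state=C, head=-2, tape[-3..1]=00000 (head:  ^)
Step 3: in state C at pos -2, read 0 -> (C,0)->write 1,move R,goto H. Now: state=H, head=-1, tape[-3..1]=01000 (head:   ^)
Cells containing 1 after step 3: {-2} -> 1 cell(s)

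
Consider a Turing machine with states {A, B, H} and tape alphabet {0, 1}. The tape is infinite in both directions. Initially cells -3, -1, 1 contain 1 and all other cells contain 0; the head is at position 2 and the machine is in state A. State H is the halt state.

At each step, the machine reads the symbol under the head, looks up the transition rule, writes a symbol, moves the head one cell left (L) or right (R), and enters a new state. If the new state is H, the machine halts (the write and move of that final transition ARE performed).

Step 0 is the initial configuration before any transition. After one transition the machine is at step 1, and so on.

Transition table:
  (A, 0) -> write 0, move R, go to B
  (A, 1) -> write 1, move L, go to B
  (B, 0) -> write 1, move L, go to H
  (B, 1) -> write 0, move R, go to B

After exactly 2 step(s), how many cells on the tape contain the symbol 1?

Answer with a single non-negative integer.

Answer: 4

Derivation:
Step 1: in state A at pos 2, read 0 -> (A,0)->write 0,move R,goto B. Now: state=B, head=3, tape[-4..4]=010101000 (head:        ^)
Step 2: in state B at pos 3, read 0 -> (B,0)->write 1,move L,goto H. Now: state=H, head=2, tape[-4..4]=010101010 (head:       ^)
Cells containing 1 after step 2: {-3, -1, 1, 3} -> 4 cell(s)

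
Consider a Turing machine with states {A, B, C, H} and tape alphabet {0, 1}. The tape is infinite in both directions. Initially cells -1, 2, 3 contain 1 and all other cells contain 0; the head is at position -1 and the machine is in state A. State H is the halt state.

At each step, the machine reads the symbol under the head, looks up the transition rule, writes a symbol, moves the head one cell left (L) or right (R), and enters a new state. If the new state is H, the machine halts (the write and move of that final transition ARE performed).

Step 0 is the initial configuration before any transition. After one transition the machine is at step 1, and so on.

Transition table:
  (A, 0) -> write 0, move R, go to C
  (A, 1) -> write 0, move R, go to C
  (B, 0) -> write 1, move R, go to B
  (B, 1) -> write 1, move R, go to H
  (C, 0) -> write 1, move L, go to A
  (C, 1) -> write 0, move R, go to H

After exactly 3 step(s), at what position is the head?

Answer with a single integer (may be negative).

Step 1: in state A at pos -1, read 1 -> (A,1)->write 0,move R,goto C. Now: state=C, head=0, tape[-2..4]=0000110 (head:   ^)
Step 2: in state C at pos 0, read 0 -> (C,0)->write 1,move L,goto A. Now: state=A, head=-1, tape[-2..4]=0010110 (head:  ^)
Step 3: in state A at pos -1, read 0 -> (A,0)->write 0,move R,goto C. Now: state=C, head=0, tape[-2..4]=0010110 (head:   ^)

Answer: 0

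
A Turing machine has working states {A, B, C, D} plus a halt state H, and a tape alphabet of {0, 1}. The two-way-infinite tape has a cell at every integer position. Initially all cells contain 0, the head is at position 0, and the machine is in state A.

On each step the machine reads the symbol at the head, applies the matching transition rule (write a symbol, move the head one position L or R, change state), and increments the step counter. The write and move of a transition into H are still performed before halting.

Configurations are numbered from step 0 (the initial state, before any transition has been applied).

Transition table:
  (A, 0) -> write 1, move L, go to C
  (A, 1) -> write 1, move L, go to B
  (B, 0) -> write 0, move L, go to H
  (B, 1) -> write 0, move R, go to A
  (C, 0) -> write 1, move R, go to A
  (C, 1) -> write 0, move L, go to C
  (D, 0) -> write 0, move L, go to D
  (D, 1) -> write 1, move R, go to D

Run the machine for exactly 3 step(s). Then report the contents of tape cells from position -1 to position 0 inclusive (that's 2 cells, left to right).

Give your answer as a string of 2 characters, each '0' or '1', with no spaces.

Answer: 11

Derivation:
Step 1: in state A at pos 0, read 0 -> (A,0)->write 1,move L,goto C. Now: state=C, head=-1, tape[-2..1]=0010 (head:  ^)
Step 2: in state C at pos -1, read 0 -> (C,0)->write 1,move R,goto A. Now: state=A, head=0, tape[-2..1]=0110 (head:   ^)
Step 3: in state A at pos 0, read 1 -> (A,1)->write 1,move L,goto B. Now: state=B, head=-1, tape[-2..1]=0110 (head:  ^)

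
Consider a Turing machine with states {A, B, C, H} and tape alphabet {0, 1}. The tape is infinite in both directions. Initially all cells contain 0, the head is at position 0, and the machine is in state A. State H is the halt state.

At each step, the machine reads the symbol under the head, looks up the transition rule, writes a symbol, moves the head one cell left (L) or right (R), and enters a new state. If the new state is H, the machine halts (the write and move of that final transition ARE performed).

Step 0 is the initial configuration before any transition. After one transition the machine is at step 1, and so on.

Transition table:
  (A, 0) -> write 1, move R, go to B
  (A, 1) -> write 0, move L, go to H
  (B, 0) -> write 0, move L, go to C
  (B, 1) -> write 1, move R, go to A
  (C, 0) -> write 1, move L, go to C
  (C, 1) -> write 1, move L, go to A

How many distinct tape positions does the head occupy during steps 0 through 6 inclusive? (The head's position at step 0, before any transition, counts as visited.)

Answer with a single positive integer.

Step 1: in state A at pos 0, read 0 -> (A,0)->write 1,move R,goto B. Now: state=B, head=1, tape[-1..2]=0100 (head:   ^)
Step 2: in state B at pos 1, read 0 -> (B,0)->write 0,move L,goto C. Now: state=C, head=0, tape[-1..2]=0100 (head:  ^)
Step 3: in state C at pos 0, read 1 -> (C,1)->write 1,move L,goto A. Now: state=A, head=-1, tape[-2..2]=00100 (head:  ^)
Step 4: in state A at pos -1, read 0 -> (A,0)->write 1,move R,goto B. Now: state=B, head=0, tape[-2..2]=01100 (head:   ^)
Step 5: in state B at pos 0, read 1 -> (B,1)->write 1,move R,goto A. Now: state=A, head=1, tape[-2..2]=01100 (head:    ^)
Step 6: in state A at pos 1, read 0 -> (A,0)->write 1,move R,goto B. Now: state=B, head=2, tape[-2..3]=011100 (head:     ^)
Head positions at steps 0..6: starting at 0, distinct positions visited = {-1, 0, 1, 2} -> 4 position(s)

Answer: 4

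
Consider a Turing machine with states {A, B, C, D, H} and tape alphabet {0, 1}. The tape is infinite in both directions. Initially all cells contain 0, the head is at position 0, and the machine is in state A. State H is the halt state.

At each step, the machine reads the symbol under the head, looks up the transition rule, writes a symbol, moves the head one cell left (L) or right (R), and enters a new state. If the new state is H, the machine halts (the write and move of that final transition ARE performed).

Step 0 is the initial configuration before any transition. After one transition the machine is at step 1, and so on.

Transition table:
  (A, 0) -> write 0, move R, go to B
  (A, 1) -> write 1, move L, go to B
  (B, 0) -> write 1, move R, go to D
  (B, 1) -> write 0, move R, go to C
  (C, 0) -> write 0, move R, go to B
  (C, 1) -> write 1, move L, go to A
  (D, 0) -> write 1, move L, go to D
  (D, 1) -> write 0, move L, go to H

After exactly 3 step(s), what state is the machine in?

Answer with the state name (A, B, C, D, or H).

Step 1: in state A at pos 0, read 0 -> (A,0)->write 0,move R,goto B. Now: state=B, head=1, tape[-1..2]=0000 (head:   ^)
Step 2: in state B at pos 1, read 0 -> (B,0)->write 1,move R,goto D. Now: state=D, head=2, tape[-1..3]=00100 (head:    ^)
Step 3: in state D at pos 2, read 0 -> (D,0)->write 1,move L,goto D. Now: state=D, head=1, tape[-1..3]=00110 (head:   ^)

Answer: D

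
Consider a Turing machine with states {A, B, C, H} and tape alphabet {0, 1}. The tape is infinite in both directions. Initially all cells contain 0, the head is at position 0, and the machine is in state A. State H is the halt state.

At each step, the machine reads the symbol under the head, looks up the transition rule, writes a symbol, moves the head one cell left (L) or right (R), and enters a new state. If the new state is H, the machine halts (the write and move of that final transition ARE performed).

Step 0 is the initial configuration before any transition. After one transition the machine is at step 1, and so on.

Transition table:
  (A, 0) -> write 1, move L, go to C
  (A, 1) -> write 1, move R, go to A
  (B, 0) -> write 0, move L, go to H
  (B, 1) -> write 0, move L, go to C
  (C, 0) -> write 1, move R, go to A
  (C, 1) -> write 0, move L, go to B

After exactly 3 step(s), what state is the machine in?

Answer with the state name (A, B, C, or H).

Answer: A

Derivation:
Step 1: in state A at pos 0, read 0 -> (A,0)->write 1,move L,goto C. Now: state=C, head=-1, tape[-2..1]=0010 (head:  ^)
Step 2: in state C at pos -1, read 0 -> (C,0)->write 1,move R,goto A. Now: state=A, head=0, tape[-2..1]=0110 (head:   ^)
Step 3: in state A at pos 0, read 1 -> (A,1)->write 1,move R,goto A. Now: state=A, head=1, tape[-2..2]=01100 (head:    ^)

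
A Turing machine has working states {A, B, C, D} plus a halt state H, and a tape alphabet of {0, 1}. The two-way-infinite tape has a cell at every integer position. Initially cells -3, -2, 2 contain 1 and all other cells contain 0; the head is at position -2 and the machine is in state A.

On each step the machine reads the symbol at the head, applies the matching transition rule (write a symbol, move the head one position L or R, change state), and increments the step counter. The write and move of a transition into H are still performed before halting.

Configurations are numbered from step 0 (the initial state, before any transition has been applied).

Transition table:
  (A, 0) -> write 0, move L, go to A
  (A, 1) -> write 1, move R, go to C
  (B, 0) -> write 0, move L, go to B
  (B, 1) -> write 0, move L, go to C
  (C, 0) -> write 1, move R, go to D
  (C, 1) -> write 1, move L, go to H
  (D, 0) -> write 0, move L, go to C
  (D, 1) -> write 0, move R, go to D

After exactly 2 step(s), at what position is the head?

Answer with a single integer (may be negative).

Step 1: in state A at pos -2, read 1 -> (A,1)->write 1,move R,goto C. Now: state=C, head=-1, tape[-4..3]=01100010 (head:    ^)
Step 2: in state C at pos -1, read 0 -> (C,0)->write 1,move R,goto D. Now: state=D, head=0, tape[-4..3]=01110010 (head:     ^)

Answer: 0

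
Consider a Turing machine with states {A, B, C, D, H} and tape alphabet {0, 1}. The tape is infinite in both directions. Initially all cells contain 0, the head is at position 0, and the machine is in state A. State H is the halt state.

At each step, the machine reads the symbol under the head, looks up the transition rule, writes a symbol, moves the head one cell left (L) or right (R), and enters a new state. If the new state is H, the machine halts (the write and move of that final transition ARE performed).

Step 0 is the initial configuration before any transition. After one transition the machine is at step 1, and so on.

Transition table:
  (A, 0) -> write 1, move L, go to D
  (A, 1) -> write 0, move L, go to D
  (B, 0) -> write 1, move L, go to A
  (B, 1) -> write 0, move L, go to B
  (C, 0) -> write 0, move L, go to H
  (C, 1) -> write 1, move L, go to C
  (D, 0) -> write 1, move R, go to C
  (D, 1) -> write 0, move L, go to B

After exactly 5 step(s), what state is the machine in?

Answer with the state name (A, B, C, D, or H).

Step 1: in state A at pos 0, read 0 -> (A,0)->write 1,move L,goto D. Now: state=D, head=-1, tape[-2..1]=0010 (head:  ^)
Step 2: in state D at pos -1, read 0 -> (D,0)->write 1,move R,goto C. Now: state=C, head=0, tape[-2..1]=0110 (head:   ^)
Step 3: in state C at pos 0, read 1 -> (C,1)->write 1,move L,goto C. Now: state=C, head=-1, tape[-2..1]=0110 (head:  ^)
Step 4: in state C at pos -1, read 1 -> (C,1)->write 1,move L,goto C. Now: state=C, head=-2, tape[-3..1]=00110 (head:  ^)
Step 5: in state C at pos -2, read 0 -> (C,0)->write 0,move L,goto H. Now: state=H, head=-3, tape[-4..1]=000110 (head:  ^)

Answer: H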